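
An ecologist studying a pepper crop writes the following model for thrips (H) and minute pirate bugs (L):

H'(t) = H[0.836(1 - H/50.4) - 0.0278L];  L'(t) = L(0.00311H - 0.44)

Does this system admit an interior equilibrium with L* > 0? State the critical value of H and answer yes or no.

The predator equation gives dL/dt > 0 only when H > 0.44/0.00311 = 141.
Without the predator, H → K = 50.4. Since 50.4 < 141, the predator cannot invade.

Threshold H = 141; K < 141, so no, the predator goes extinct.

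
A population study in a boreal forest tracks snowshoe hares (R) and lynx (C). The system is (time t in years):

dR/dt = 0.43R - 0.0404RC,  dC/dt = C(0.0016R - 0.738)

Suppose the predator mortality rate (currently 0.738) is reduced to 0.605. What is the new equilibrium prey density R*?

R* ≈ 378

At the interior fixed point, setting dC/dt = 0 with C > 0 fixes R* = (predator death rate)/(RC coefficient) — independent of the other coefficients.
With the change, R* = 0.605/0.0016 = 378; it falls from 461.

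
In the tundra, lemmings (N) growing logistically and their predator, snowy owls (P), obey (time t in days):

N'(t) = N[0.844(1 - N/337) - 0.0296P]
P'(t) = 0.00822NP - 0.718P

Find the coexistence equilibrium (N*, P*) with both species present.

From dP/dt = 0 with P > 0: 0.00822N* = 0.718, so N* = 87.3.
Substitute into dN/dt = 0: 0.844(1 - 87.3/337) = 0.0296P*.
The bracket is 0.741, giving P* = 0.625/0.0296 = 21.1.

N* ≈ 87.3, P* ≈ 21.1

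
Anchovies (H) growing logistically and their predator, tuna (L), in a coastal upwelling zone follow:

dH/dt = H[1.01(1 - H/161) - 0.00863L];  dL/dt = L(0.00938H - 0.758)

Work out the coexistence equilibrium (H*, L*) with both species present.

H* ≈ 80.8, L* ≈ 58.3

From dL/dt = 0 with L > 0: 0.00938H* = 0.758, so H* = 80.8.
Substitute into dH/dt = 0: 1.01(1 - 80.8/161) = 0.00863L*.
The bracket is 0.498, giving L* = 0.503/0.00863 = 58.3.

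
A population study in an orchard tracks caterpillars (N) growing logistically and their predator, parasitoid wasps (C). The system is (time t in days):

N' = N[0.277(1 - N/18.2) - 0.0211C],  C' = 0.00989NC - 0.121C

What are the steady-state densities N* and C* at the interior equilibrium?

From dC/dt = 0 with C > 0: 0.00989N* = 0.121, so N* = 12.2.
Substitute into dN/dt = 0: 0.277(1 - 12.2/18.2) = 0.0211C*.
The bracket is 0.328, giving C* = 0.0908/0.0211 = 4.3.

N* ≈ 12.2, C* ≈ 4.3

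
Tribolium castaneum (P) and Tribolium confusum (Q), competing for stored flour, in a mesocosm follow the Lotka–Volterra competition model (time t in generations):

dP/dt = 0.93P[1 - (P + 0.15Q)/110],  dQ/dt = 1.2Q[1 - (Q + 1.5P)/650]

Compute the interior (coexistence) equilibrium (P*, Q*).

P* ≈ 16.1, Q* ≈ 626

Setting both brackets to zero gives the nullclines P + 0.15Q = 110 and 1.5P + Q = 650.
Substituting Q = 650 - 1.5P into the first: P(1 - 0.15·1.5) = 110 - 0.15·650.
So P* = 12.5/0.775 = 16.1, and then Q* = 650 - 1.5·16.1 = 626.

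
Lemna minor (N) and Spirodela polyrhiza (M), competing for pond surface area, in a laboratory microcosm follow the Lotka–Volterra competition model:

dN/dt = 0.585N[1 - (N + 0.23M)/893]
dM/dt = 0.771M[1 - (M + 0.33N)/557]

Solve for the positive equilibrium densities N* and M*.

N* ≈ 828, M* ≈ 284

Setting both brackets to zero gives the nullclines N + 0.23M = 893 and 0.33N + M = 557.
Substituting M = 557 - 0.33N into the first: N(1 - 0.23·0.33) = 893 - 0.23·557.
So N* = 765/0.924 = 828, and then M* = 557 - 0.33·828 = 284.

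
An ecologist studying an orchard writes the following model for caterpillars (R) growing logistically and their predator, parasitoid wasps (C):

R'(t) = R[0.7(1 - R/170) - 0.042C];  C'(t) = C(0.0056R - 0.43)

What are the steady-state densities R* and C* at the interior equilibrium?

R* ≈ 76.8, C* ≈ 9.14

From dC/dt = 0 with C > 0: 0.0056R* = 0.43, so R* = 76.8.
Substitute into dR/dt = 0: 0.7(1 - 76.8/170) = 0.042C*.
The bracket is 0.548, giving C* = 0.384/0.042 = 9.14.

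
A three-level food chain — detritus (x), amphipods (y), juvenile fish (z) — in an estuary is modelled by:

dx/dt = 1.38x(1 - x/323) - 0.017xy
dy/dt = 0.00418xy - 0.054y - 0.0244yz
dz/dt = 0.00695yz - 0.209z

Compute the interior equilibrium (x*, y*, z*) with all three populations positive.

x* ≈ 203, y* ≈ 30.1, z* ≈ 32.6

From dz/dt = 0: 0.00695y* = 0.209, so y* = 30.1.
From dx/dt = 0: 1.38(1 - x*/323) = 0.017·30.1, giving x* = 323·(1 - 0.37) = 203.
From dy/dt = 0: 0.00418·203 - 0.054 = 0.0244z*, so z* = 0.796/0.0244 = 32.6.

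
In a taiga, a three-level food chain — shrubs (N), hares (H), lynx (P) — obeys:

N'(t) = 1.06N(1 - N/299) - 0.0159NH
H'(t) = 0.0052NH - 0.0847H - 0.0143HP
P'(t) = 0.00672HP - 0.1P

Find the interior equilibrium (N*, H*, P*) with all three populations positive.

From dP/dt = 0: 0.00672H* = 0.1, so H* = 14.9.
From dN/dt = 0: 1.06(1 - N*/299) = 0.0159·14.9, giving N* = 299·(1 - 0.223) = 232.
From dH/dt = 0: 0.0052·232 - 0.0847 = 0.0143P*, so P* = 1.12/0.0143 = 78.5.

N* ≈ 232, H* ≈ 14.9, P* ≈ 78.5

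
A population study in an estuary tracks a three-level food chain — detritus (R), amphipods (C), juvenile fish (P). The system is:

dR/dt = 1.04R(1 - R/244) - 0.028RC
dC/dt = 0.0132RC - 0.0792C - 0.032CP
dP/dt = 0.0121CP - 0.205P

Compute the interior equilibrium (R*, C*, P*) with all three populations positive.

R* ≈ 133, C* ≈ 16.9, P* ≈ 52.3

From dP/dt = 0: 0.0121C* = 0.205, so C* = 16.9.
From dR/dt = 0: 1.04(1 - R*/244) = 0.028·16.9, giving R* = 244·(1 - 0.456) = 133.
From dC/dt = 0: 0.0132·133 - 0.0792 = 0.032P*, so P* = 1.67/0.032 = 52.3.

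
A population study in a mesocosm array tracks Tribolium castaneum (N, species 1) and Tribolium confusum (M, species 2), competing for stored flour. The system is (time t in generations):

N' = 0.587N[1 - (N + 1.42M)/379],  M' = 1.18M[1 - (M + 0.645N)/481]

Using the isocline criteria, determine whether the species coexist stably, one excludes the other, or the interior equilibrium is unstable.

species 2 excludes species 1

Compare the nullcline intercepts: K1/α12 = 379/1.42 = 267 < K2 = 481; K2/α21 = 481/0.645 = 746 > K1 = 379.
Since the inequalities point opposite ways, species 2 can invade but species 1 cannot.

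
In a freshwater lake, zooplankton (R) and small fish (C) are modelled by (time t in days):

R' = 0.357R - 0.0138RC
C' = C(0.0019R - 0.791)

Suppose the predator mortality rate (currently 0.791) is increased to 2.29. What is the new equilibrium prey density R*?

R* ≈ 1210

At the interior fixed point, setting dC/dt = 0 with C > 0 fixes R* = (predator death rate)/(RC coefficient) — independent of the other coefficients.
With the change, R* = 2.29/0.0019 = 1210; it rises from 416.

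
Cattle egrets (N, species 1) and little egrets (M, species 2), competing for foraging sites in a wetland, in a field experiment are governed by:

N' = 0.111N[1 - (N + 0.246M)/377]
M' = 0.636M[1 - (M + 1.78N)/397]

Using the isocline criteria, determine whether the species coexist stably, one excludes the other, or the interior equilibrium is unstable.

species 1 excludes species 2

Compare the nullcline intercepts: K1/α12 = 377/0.246 = 1530 > K2 = 397; K2/α21 = 397/1.78 = 223 < K1 = 377.
Since the inequalities point opposite ways, species 1 can invade but species 2 cannot.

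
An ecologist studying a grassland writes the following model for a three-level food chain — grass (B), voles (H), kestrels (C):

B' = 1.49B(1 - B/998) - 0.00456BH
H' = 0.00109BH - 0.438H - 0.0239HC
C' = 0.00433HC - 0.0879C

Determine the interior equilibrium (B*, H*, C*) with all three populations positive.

From dC/dt = 0: 0.00433H* = 0.0879, so H* = 20.3.
From dB/dt = 0: 1.49(1 - B*/998) = 0.00456·20.3, giving B* = 998·(1 - 0.0621) = 936.
From dH/dt = 0: 0.00109·936 - 0.438 = 0.0239C*, so C* = 0.582/0.0239 = 24.4.

B* ≈ 936, H* ≈ 20.3, C* ≈ 24.4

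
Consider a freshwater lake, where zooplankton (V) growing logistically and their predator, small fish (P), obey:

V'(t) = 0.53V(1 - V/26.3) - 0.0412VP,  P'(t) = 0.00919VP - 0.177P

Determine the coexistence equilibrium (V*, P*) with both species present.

V* ≈ 19.3, P* ≈ 3.44

From dP/dt = 0 with P > 0: 0.00919V* = 0.177, so V* = 19.3.
Substitute into dV/dt = 0: 0.53(1 - 19.3/26.3) = 0.0412P*.
The bracket is 0.268, giving P* = 0.142/0.0412 = 3.44.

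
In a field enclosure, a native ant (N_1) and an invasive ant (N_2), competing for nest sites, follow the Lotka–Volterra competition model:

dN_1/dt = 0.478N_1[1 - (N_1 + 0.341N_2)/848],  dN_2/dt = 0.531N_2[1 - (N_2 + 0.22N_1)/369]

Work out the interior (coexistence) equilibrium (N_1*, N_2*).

N_1* ≈ 781, N_2* ≈ 197

Setting both brackets to zero gives the nullclines N_1 + 0.341N_2 = 848 and 0.22N_1 + N_2 = 369.
Substituting N_2 = 369 - 0.22N_1 into the first: N_1(1 - 0.341·0.22) = 848 - 0.341·369.
So N_1* = 722/0.925 = 781, and then N_2* = 369 - 0.22·781 = 197.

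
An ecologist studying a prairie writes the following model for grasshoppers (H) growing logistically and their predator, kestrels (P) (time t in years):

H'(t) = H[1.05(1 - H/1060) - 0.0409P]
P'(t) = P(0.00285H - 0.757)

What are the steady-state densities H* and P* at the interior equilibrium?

From dP/dt = 0 with P > 0: 0.00285H* = 0.757, so H* = 266.
Substitute into dH/dt = 0: 1.05(1 - 266/1060) = 0.0409P*.
The bracket is 0.749, giving P* = 0.787/0.0409 = 19.2.

H* ≈ 266, P* ≈ 19.2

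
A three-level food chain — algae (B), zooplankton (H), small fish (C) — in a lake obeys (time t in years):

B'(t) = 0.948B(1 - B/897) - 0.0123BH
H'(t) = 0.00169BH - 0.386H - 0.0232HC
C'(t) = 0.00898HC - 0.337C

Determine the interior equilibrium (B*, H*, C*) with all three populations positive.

From dC/dt = 0: 0.00898H* = 0.337, so H* = 37.5.
From dB/dt = 0: 0.948(1 - B*/897) = 0.0123·37.5, giving B* = 897·(1 - 0.487) = 460.
From dH/dt = 0: 0.00169·460 - 0.386 = 0.0232C*, so C* = 0.392/0.0232 = 16.9.

B* ≈ 460, H* ≈ 37.5, C* ≈ 16.9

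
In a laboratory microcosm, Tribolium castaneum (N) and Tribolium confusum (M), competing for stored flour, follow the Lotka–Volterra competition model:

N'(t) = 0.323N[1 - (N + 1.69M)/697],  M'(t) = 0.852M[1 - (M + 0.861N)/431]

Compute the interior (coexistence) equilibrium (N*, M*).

Setting both brackets to zero gives the nullclines N + 1.69M = 697 and 0.861N + M = 431.
Substituting M = 431 - 0.861N into the first: N(1 - 1.69·0.861) = 697 - 1.69·431.
So N* = -31.4/-0.455 = 69, and then M* = 431 - 0.861·69 = 372.

N* ≈ 69, M* ≈ 372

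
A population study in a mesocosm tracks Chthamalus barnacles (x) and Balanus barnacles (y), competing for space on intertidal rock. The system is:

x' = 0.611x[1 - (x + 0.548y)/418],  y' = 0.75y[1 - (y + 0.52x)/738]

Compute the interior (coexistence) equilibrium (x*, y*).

Setting both brackets to zero gives the nullclines x + 0.548y = 418 and 0.52x + y = 738.
Substituting y = 738 - 0.52x into the first: x(1 - 0.548·0.52) = 418 - 0.548·738.
So x* = 13.6/0.715 = 19, and then y* = 738 - 0.52·19 = 728.

x* ≈ 19, y* ≈ 728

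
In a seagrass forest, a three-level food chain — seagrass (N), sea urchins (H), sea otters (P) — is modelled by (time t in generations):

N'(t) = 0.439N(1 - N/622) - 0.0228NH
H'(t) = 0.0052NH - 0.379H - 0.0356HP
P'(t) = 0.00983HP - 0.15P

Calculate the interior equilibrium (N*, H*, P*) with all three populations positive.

N* ≈ 129, H* ≈ 15.3, P* ≈ 8.2

From dP/dt = 0: 0.00983H* = 0.15, so H* = 15.3.
From dN/dt = 0: 0.439(1 - N*/622) = 0.0228·15.3, giving N* = 622·(1 - 0.793) = 129.
From dH/dt = 0: 0.0052·129 - 0.379 = 0.0356P*, so P* = 0.292/0.0356 = 8.2.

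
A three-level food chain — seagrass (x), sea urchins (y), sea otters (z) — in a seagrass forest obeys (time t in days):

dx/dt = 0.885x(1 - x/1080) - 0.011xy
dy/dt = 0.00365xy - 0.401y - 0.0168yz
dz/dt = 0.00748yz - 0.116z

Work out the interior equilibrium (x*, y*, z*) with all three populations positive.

From dz/dt = 0: 0.00748y* = 0.116, so y* = 15.5.
From dx/dt = 0: 0.885(1 - x*/1080) = 0.011·15.5, giving x* = 1080·(1 - 0.193) = 872.
From dy/dt = 0: 0.00365·872 - 0.401 = 0.0168z*, so z* = 2.78/0.0168 = 166.

x* ≈ 872, y* ≈ 15.5, z* ≈ 166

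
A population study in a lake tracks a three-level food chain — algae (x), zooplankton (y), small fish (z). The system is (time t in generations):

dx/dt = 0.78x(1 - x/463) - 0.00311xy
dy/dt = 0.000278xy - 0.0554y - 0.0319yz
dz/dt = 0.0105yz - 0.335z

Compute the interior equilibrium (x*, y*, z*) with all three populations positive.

From dz/dt = 0: 0.0105y* = 0.335, so y* = 31.9.
From dx/dt = 0: 0.78(1 - x*/463) = 0.00311·31.9, giving x* = 463·(1 - 0.127) = 404.
From dy/dt = 0: 0.000278·404 - 0.0554 = 0.0319z*, so z* = 0.0569/0.0319 = 1.78.

x* ≈ 404, y* ≈ 31.9, z* ≈ 1.78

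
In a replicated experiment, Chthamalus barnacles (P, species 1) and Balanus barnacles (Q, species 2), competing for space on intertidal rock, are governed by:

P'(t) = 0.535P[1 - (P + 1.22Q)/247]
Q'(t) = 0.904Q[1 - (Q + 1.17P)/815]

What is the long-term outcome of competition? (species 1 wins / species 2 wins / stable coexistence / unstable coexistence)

species 2 excludes species 1

Compare the nullcline intercepts: K1/α12 = 247/1.22 = 202 < K2 = 815; K2/α21 = 815/1.17 = 697 > K1 = 247.
Since the inequalities point opposite ways, species 2 can invade but species 1 cannot.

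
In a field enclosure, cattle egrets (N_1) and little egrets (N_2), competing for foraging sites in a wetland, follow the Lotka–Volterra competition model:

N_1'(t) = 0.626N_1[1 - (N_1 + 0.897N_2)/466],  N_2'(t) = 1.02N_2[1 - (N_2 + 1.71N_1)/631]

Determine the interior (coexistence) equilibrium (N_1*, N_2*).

Setting both brackets to zero gives the nullclines N_1 + 0.897N_2 = 466 and 1.71N_1 + N_2 = 631.
Substituting N_2 = 631 - 1.71N_1 into the first: N_1(1 - 0.897·1.71) = 466 - 0.897·631.
So N_1* = -100/-0.534 = 187, and then N_2* = 631 - 1.71·187 = 311.

N_1* ≈ 187, N_2* ≈ 311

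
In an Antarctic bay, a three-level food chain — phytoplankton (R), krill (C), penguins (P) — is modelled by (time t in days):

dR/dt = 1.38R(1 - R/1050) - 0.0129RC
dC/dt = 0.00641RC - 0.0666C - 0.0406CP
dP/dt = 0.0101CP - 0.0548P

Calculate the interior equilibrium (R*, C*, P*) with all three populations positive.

R* ≈ 997, C* ≈ 5.43, P* ≈ 156

From dP/dt = 0: 0.0101C* = 0.0548, so C* = 5.43.
From dR/dt = 0: 1.38(1 - R*/1050) = 0.0129·5.43, giving R* = 1050·(1 - 0.0507) = 997.
From dC/dt = 0: 0.00641·997 - 0.0666 = 0.0406P*, so P* = 6.32/0.0406 = 156.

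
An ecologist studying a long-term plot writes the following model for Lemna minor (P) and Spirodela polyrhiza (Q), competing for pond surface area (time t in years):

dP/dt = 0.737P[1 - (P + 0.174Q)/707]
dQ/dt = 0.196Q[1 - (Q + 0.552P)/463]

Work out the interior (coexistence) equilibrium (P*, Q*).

Setting both brackets to zero gives the nullclines P + 0.174Q = 707 and 0.552P + Q = 463.
Substituting Q = 463 - 0.552P into the first: P(1 - 0.174·0.552) = 707 - 0.174·463.
So P* = 626/0.904 = 693, and then Q* = 463 - 0.552·693 = 80.5.

P* ≈ 693, Q* ≈ 80.5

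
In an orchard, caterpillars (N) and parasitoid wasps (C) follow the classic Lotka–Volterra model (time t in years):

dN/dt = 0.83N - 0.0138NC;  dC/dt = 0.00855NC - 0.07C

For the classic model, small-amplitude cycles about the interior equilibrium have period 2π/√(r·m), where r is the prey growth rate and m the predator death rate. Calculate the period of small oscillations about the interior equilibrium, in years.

Here r = 0.83 and m = 0.07, so r·m = 0.0581.
ω = √0.0581 = 0.241 per year, hence T = 2π/ω ≈ 26.1 years.

T ≈ 26.1 years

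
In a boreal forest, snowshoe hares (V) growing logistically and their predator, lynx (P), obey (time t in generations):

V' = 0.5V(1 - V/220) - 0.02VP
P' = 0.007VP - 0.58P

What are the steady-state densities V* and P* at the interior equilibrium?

From dP/dt = 0 with P > 0: 0.007V* = 0.58, so V* = 82.9.
Substitute into dV/dt = 0: 0.5(1 - 82.9/220) = 0.02P*.
The bracket is 0.623, giving P* = 0.312/0.02 = 15.6.

V* ≈ 82.9, P* ≈ 15.6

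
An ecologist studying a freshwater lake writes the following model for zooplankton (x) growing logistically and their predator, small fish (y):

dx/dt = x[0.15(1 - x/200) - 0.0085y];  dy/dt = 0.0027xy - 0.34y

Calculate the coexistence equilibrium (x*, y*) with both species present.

x* ≈ 126, y* ≈ 6.54

From dy/dt = 0 with y > 0: 0.0027x* = 0.34, so x* = 126.
Substitute into dx/dt = 0: 0.15(1 - 126/200) = 0.0085y*.
The bracket is 0.37, giving y* = 0.0556/0.0085 = 6.54.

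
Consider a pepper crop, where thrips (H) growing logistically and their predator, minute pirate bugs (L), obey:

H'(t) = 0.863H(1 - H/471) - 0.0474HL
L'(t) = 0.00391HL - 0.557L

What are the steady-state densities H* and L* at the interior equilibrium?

From dL/dt = 0 with L > 0: 0.00391H* = 0.557, so H* = 142.
Substitute into dH/dt = 0: 0.863(1 - 142/471) = 0.0474L*.
The bracket is 0.698, giving L* = 0.602/0.0474 = 12.7.

H* ≈ 142, L* ≈ 12.7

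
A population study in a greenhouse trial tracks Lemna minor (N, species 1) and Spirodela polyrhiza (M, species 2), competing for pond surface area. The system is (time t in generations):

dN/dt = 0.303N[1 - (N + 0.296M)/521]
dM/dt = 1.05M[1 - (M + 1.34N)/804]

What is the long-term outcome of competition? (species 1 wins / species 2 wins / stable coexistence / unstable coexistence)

Compare the nullcline intercepts: K1/α12 = 521/0.296 = 1760 > K2 = 804; K2/α21 = 804/1.34 = 600 > K1 = 521.
Since both inequalities hold, each species can invade when rare, so the interior equilibrium is stable.

stable coexistence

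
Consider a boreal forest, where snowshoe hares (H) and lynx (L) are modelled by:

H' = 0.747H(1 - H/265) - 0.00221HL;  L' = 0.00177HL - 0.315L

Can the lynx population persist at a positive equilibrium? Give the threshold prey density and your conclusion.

The predator equation gives dL/dt > 0 only when H > 0.315/0.00177 = 178.
Without the predator, H → K = 265. Since 265 > 178, the predator can invade and persist.

Threshold H = 178; K > 178, so yes, the predator persists.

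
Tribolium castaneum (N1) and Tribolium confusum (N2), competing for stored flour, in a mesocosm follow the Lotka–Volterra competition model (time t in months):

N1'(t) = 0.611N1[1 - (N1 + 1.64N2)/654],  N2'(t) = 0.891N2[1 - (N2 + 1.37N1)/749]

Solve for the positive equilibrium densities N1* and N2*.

Setting both brackets to zero gives the nullclines N1 + 1.64N2 = 654 and 1.37N1 + N2 = 749.
Substituting N2 = 749 - 1.37N1 into the first: N1(1 - 1.64·1.37) = 654 - 1.64·749.
So N1* = -574/-1.25 = 461, and then N2* = 749 - 1.37·461 = 118.

N1* ≈ 461, N2* ≈ 118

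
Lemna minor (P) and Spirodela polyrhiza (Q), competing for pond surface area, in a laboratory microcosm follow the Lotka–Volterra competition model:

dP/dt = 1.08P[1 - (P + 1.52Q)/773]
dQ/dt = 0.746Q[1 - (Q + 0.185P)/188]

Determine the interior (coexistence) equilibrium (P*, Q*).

Setting both brackets to zero gives the nullclines P + 1.52Q = 773 and 0.185P + Q = 188.
Substituting Q = 188 - 0.185P into the first: P(1 - 1.52·0.185) = 773 - 1.52·188.
So P* = 487/0.719 = 678, and then Q* = 188 - 0.185·678 = 62.6.

P* ≈ 678, Q* ≈ 62.6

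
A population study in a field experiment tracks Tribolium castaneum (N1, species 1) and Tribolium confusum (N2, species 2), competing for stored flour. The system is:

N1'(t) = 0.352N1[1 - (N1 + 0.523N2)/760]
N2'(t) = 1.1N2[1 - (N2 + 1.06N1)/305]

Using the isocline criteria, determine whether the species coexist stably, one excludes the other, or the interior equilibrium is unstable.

species 1 excludes species 2

Compare the nullcline intercepts: K1/α12 = 760/0.523 = 1450 > K2 = 305; K2/α21 = 305/1.06 = 288 < K1 = 760.
Since the inequalities point opposite ways, species 1 can invade but species 2 cannot.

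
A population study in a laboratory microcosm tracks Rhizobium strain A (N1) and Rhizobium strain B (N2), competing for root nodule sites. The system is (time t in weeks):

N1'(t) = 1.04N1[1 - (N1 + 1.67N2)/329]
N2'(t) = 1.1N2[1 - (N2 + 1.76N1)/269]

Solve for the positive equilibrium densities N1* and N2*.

N1* ≈ 62, N2* ≈ 160

Setting both brackets to zero gives the nullclines N1 + 1.67N2 = 329 and 1.76N1 + N2 = 269.
Substituting N2 = 269 - 1.76N1 into the first: N1(1 - 1.67·1.76) = 329 - 1.67·269.
So N1* = -120/-1.94 = 62, and then N2* = 269 - 1.76·62 = 160.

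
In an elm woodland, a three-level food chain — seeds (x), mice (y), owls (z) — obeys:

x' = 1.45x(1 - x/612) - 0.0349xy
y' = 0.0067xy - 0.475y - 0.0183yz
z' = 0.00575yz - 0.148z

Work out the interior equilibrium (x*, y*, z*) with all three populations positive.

From dz/dt = 0: 0.00575y* = 0.148, so y* = 25.7.
From dx/dt = 0: 1.45(1 - x*/612) = 0.0349·25.7, giving x* = 612·(1 - 0.62) = 233.
From dy/dt = 0: 0.0067·233 - 0.475 = 0.0183z*, so z* = 1.09/0.0183 = 59.3.

x* ≈ 233, y* ≈ 25.7, z* ≈ 59.3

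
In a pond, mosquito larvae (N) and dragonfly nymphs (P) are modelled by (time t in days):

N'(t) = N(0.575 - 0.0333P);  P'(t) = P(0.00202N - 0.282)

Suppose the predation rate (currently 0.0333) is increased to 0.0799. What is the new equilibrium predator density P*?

At the interior fixed point, setting dN/dt = 0 with N > 0 fixes P* = (prey growth rate)/(NP coefficient) — independent of the other coefficients.
With the change, P* = 0.575/0.0799 = 7.2; it falls from 17.3.

P* ≈ 7.2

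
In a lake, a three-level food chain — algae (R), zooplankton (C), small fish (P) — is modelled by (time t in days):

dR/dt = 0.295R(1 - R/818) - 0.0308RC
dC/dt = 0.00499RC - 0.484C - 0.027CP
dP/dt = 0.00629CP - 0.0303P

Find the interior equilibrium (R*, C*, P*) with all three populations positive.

From dP/dt = 0: 0.00629C* = 0.0303, so C* = 4.82.
From dR/dt = 0: 0.295(1 - R*/818) = 0.0308·4.82, giving R* = 818·(1 - 0.503) = 407.
From dC/dt = 0: 0.00499·407 - 0.484 = 0.027P*, so P* = 1.54/0.027 = 57.2.

R* ≈ 407, C* ≈ 4.82, P* ≈ 57.2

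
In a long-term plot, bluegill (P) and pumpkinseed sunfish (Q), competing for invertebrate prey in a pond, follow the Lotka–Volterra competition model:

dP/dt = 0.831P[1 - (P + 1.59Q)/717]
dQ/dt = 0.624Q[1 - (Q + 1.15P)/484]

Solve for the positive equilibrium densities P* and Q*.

P* ≈ 63.4, Q* ≈ 411

Setting both brackets to zero gives the nullclines P + 1.59Q = 717 and 1.15P + Q = 484.
Substituting Q = 484 - 1.15P into the first: P(1 - 1.59·1.15) = 717 - 1.59·484.
So P* = -52.6/-0.829 = 63.4, and then Q* = 484 - 1.15·63.4 = 411.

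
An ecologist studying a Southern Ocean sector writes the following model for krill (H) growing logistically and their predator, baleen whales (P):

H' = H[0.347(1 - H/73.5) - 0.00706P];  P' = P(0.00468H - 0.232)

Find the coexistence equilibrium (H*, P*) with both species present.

H* ≈ 49.6, P* ≈ 16

From dP/dt = 0 with P > 0: 0.00468H* = 0.232, so H* = 49.6.
Substitute into dH/dt = 0: 0.347(1 - 49.6/73.5) = 0.00706P*.
The bracket is 0.326, giving P* = 0.113/0.00706 = 16.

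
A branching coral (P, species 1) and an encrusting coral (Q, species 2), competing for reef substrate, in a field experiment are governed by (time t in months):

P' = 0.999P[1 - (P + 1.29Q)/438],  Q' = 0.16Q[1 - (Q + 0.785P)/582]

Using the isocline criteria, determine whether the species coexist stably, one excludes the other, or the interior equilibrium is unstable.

Compare the nullcline intercepts: K1/α12 = 438/1.29 = 340 < K2 = 582; K2/α21 = 582/0.785 = 741 > K1 = 438.
Since the inequalities point opposite ways, species 2 can invade but species 1 cannot.

species 2 excludes species 1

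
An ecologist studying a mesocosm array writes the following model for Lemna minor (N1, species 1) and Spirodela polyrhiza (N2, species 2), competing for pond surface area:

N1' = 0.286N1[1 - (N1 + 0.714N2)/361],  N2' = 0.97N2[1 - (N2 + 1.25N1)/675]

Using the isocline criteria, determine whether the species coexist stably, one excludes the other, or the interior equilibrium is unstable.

species 2 excludes species 1

Compare the nullcline intercepts: K1/α12 = 361/0.714 = 506 < K2 = 675; K2/α21 = 675/1.25 = 540 > K1 = 361.
Since the inequalities point opposite ways, species 2 can invade but species 1 cannot.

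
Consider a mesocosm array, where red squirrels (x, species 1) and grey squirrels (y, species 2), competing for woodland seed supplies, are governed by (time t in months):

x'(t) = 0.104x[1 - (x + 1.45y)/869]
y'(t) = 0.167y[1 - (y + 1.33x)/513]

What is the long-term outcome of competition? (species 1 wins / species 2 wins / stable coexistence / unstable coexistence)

Compare the nullcline intercepts: K1/α12 = 869/1.45 = 599 > K2 = 513; K2/α21 = 513/1.33 = 386 < K1 = 869.
Since the inequalities point opposite ways, species 1 can invade but species 2 cannot.

species 1 excludes species 2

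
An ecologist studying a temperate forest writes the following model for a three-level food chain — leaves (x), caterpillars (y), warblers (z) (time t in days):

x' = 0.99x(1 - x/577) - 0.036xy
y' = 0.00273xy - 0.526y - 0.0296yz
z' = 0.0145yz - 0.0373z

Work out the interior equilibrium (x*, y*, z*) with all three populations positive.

From dz/dt = 0: 0.0145y* = 0.0373, so y* = 2.57.
From dx/dt = 0: 0.99(1 - x*/577) = 0.036·2.57, giving x* = 577·(1 - 0.0935) = 523.
From dy/dt = 0: 0.00273·523 - 0.526 = 0.0296z*, so z* = 0.902/0.0296 = 30.5.

x* ≈ 523, y* ≈ 2.57, z* ≈ 30.5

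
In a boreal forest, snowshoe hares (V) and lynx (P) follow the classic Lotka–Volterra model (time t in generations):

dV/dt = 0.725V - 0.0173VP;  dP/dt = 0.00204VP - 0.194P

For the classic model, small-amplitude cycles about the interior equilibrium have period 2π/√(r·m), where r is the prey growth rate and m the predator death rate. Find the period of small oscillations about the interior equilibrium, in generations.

T ≈ 16.8 generations

Here r = 0.725 and m = 0.194, so r·m = 0.141.
ω = √0.141 = 0.375 per generation, hence T = 2π/ω ≈ 16.8 generations.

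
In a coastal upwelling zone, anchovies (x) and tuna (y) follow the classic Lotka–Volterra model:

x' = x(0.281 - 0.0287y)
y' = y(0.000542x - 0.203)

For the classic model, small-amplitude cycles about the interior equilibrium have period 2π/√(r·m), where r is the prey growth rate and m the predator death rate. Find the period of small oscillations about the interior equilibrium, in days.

Here r = 0.281 and m = 0.203, so r·m = 0.057.
ω = √0.057 = 0.239 per day, hence T = 2π/ω ≈ 26.3 days.

T ≈ 26.3 days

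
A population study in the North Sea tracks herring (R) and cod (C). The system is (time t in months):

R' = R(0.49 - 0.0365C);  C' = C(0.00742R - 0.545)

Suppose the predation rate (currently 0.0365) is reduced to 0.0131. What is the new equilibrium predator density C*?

At the interior fixed point, setting dR/dt = 0 with R > 0 fixes C* = (prey growth rate)/(RC coefficient) — independent of the other coefficients.
With the change, C* = 0.49/0.0131 = 37.4; it rises from 13.4.

C* ≈ 37.4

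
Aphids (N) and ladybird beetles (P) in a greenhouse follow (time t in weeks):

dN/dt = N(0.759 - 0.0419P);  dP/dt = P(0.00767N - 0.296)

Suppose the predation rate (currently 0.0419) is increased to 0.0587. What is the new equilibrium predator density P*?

P* ≈ 12.9

At the interior fixed point, setting dN/dt = 0 with N > 0 fixes P* = (prey growth rate)/(NP coefficient) — independent of the other coefficients.
With the change, P* = 0.759/0.0587 = 12.9; it falls from 18.1.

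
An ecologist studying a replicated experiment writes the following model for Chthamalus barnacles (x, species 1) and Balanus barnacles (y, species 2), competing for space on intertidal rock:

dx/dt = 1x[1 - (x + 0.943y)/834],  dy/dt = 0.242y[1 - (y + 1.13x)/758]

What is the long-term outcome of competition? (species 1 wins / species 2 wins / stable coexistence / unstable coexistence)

Compare the nullcline intercepts: K1/α12 = 834/0.943 = 884 > K2 = 758; K2/α21 = 758/1.13 = 671 < K1 = 834.
Since the inequalities point opposite ways, species 1 can invade but species 2 cannot.

species 1 excludes species 2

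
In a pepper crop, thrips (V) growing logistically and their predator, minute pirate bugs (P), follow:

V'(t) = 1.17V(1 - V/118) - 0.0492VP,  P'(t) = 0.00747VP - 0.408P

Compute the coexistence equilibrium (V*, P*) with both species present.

V* ≈ 54.6, P* ≈ 12.8

From dP/dt = 0 with P > 0: 0.00747V* = 0.408, so V* = 54.6.
Substitute into dV/dt = 0: 1.17(1 - 54.6/118) = 0.0492P*.
The bracket is 0.537, giving P* = 0.628/0.0492 = 12.8.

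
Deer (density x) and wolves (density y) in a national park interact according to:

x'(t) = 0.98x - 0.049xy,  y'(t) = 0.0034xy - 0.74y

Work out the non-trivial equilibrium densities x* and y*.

x* ≈ 218, y* ≈ 20

Set dy/dt = 0 with y > 0: 0.0034x - 0.74 = 0, so x* = 0.74/0.0034 = 218.
Set dx/dt = 0 with x > 0: 0.98 - 0.049y = 0, so y* = 0.98/0.049 = 20.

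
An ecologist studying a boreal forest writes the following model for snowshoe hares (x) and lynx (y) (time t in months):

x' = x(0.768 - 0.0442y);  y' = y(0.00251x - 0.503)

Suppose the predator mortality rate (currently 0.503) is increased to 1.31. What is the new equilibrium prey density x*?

x* ≈ 522

At the interior fixed point, setting dy/dt = 0 with y > 0 fixes x* = (predator death rate)/(xy coefficient) — independent of the other coefficients.
With the change, x* = 1.31/0.00251 = 522; it rises from 200.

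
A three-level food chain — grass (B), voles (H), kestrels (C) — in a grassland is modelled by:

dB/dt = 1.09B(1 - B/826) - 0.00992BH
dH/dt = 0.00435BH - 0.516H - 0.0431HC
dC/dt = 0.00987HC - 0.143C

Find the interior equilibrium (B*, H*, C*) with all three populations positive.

B* ≈ 717, H* ≈ 14.5, C* ≈ 60.4

From dC/dt = 0: 0.00987H* = 0.143, so H* = 14.5.
From dB/dt = 0: 1.09(1 - B*/826) = 0.00992·14.5, giving B* = 826·(1 - 0.132) = 717.
From dH/dt = 0: 0.00435·717 - 0.516 = 0.0431C*, so C* = 2.6/0.0431 = 60.4.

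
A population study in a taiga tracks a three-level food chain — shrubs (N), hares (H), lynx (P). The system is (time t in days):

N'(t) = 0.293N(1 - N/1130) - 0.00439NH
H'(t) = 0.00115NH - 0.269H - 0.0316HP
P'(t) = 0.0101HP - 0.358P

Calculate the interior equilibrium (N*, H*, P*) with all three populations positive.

N* ≈ 530, H* ≈ 35.4, P* ≈ 10.8

From dP/dt = 0: 0.0101H* = 0.358, so H* = 35.4.
From dN/dt = 0: 0.293(1 - N*/1130) = 0.00439·35.4, giving N* = 1130·(1 - 0.531) = 530.
From dH/dt = 0: 0.00115·530 - 0.269 = 0.0316P*, so P* = 0.34/0.0316 = 10.8.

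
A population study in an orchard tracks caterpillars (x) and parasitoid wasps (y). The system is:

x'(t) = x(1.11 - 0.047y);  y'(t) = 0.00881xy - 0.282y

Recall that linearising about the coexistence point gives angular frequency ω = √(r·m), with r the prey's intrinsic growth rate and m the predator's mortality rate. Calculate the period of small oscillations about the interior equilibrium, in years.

T ≈ 11.2 years

Here r = 1.11 and m = 0.282, so r·m = 0.313.
ω = √0.313 = 0.559 per year, hence T = 2π/ω ≈ 11.2 years.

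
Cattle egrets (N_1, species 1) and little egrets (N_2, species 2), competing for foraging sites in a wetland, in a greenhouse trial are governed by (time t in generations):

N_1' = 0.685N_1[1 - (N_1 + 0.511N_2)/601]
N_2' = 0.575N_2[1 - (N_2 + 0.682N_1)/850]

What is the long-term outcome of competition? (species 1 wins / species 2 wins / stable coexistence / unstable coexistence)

stable coexistence

Compare the nullcline intercepts: K1/α12 = 601/0.511 = 1180 > K2 = 850; K2/α21 = 850/0.682 = 1250 > K1 = 601.
Since both inequalities hold, each species can invade when rare, so the interior equilibrium is stable.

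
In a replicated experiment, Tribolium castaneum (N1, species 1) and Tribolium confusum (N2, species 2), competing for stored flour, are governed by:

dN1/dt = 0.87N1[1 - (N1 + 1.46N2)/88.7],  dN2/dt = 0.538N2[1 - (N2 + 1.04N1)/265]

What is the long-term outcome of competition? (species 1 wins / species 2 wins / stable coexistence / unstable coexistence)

species 2 excludes species 1

Compare the nullcline intercepts: K1/α12 = 88.7/1.46 = 60.8 < K2 = 265; K2/α21 = 265/1.04 = 255 > K1 = 88.7.
Since the inequalities point opposite ways, species 2 can invade but species 1 cannot.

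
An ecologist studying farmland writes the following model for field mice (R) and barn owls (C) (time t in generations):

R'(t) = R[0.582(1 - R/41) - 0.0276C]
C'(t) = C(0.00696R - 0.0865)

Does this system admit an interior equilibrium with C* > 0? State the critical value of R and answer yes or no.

Threshold R = 12.4; K > 12.4, so yes, the predator persists.

The predator equation gives dC/dt > 0 only when R > 0.0865/0.00696 = 12.4.
Without the predator, R → K = 41. Since 41 > 12.4, the predator can invade and persist.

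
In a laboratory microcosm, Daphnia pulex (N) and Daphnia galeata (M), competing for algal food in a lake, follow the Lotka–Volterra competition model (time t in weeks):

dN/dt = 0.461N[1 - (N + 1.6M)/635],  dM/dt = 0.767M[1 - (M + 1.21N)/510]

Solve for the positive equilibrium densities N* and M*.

Setting both brackets to zero gives the nullclines N + 1.6M = 635 and 1.21N + M = 510.
Substituting M = 510 - 1.21N into the first: N(1 - 1.6·1.21) = 635 - 1.6·510.
So N* = -181/-0.936 = 193, and then M* = 510 - 1.21·193 = 276.

N* ≈ 193, M* ≈ 276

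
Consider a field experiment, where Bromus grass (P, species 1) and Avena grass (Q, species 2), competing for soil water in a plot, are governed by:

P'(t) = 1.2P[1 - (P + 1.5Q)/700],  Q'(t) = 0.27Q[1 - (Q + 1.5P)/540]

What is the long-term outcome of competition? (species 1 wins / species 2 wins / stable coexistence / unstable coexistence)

Compare the nullcline intercepts: K1/α12 = 700/1.5 = 467 < K2 = 540; K2/α21 = 540/1.5 = 360 < K1 = 700.
Since both are reversed, neither can invade when rare; the interior point is a saddle.

unstable coexistence (outcome depends on initial conditions)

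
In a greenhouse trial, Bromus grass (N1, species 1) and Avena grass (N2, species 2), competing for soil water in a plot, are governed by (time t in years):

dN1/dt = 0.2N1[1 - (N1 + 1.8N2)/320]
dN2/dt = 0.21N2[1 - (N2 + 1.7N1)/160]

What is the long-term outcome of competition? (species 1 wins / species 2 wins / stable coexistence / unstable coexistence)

species 1 excludes species 2

Compare the nullcline intercepts: K1/α12 = 320/1.8 = 178 > K2 = 160; K2/α21 = 160/1.7 = 94.1 < K1 = 320.
Since the inequalities point opposite ways, species 1 can invade but species 2 cannot.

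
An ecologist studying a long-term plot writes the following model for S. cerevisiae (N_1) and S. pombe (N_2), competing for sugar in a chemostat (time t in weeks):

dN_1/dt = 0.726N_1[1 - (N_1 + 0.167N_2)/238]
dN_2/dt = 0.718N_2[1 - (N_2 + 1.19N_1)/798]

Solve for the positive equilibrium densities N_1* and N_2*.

Setting both brackets to zero gives the nullclines N_1 + 0.167N_2 = 238 and 1.19N_1 + N_2 = 798.
Substituting N_2 = 798 - 1.19N_1 into the first: N_1(1 - 0.167·1.19) = 238 - 0.167·798.
So N_1* = 105/0.801 = 131, and then N_2* = 798 - 1.19·131 = 642.

N_1* ≈ 131, N_2* ≈ 642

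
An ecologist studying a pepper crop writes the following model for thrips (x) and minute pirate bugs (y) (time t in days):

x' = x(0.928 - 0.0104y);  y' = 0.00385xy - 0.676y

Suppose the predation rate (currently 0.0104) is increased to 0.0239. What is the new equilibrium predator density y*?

At the interior fixed point, setting dx/dt = 0 with x > 0 fixes y* = (prey growth rate)/(xy coefficient) — independent of the other coefficients.
With the change, y* = 0.928/0.0239 = 38.8; it falls from 89.2.

y* ≈ 38.8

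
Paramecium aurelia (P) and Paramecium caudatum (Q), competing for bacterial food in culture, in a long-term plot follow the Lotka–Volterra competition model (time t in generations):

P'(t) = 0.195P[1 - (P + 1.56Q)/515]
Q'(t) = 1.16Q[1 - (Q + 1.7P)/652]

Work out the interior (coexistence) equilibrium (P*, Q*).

Setting both brackets to zero gives the nullclines P + 1.56Q = 515 and 1.7P + Q = 652.
Substituting Q = 652 - 1.7P into the first: P(1 - 1.56·1.7) = 515 - 1.56·652.
So P* = -502/-1.65 = 304, and then Q* = 652 - 1.7·304 = 135.

P* ≈ 304, Q* ≈ 135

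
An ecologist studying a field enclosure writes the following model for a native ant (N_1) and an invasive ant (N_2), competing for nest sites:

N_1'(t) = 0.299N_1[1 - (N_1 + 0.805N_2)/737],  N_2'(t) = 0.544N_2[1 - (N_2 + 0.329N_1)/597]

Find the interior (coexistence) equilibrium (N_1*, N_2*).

N_1* ≈ 349, N_2* ≈ 482

Setting both brackets to zero gives the nullclines N_1 + 0.805N_2 = 737 and 0.329N_1 + N_2 = 597.
Substituting N_2 = 597 - 0.329N_1 into the first: N_1(1 - 0.805·0.329) = 737 - 0.805·597.
So N_1* = 256/0.735 = 349, and then N_2* = 597 - 0.329·349 = 482.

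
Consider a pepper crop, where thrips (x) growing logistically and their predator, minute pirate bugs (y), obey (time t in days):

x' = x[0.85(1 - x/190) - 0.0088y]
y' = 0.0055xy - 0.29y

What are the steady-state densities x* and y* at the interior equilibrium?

x* ≈ 52.7, y* ≈ 69.8

From dy/dt = 0 with y > 0: 0.0055x* = 0.29, so x* = 52.7.
Substitute into dx/dt = 0: 0.85(1 - 52.7/190) = 0.0088y*.
The bracket is 0.722, giving y* = 0.614/0.0088 = 69.8.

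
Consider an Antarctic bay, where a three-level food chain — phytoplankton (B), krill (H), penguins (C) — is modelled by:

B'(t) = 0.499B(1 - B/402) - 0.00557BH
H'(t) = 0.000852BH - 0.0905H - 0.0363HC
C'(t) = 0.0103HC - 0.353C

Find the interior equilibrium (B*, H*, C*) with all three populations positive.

From dC/dt = 0: 0.0103H* = 0.353, so H* = 34.3.
From dB/dt = 0: 0.499(1 - B*/402) = 0.00557·34.3, giving B* = 402·(1 - 0.383) = 248.
From dH/dt = 0: 0.000852·248 - 0.0905 = 0.0363C*, so C* = 0.121/0.0363 = 3.33.

B* ≈ 248, H* ≈ 34.3, C* ≈ 3.33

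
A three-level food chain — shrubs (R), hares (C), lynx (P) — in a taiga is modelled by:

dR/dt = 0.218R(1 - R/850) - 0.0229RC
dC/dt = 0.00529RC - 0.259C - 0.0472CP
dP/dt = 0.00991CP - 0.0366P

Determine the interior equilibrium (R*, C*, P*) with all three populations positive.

From dP/dt = 0: 0.00991C* = 0.0366, so C* = 3.69.
From dR/dt = 0: 0.218(1 - R*/850) = 0.0229·3.69, giving R* = 850·(1 - 0.388) = 520.
From dC/dt = 0: 0.00529·520 - 0.259 = 0.0472P*, so P* = 2.49/0.0472 = 52.8.

R* ≈ 520, C* ≈ 3.69, P* ≈ 52.8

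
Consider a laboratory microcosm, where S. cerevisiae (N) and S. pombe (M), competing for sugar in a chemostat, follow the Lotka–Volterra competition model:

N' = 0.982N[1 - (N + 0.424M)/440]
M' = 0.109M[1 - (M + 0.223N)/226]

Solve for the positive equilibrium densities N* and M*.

Setting both brackets to zero gives the nullclines N + 0.424M = 440 and 0.223N + M = 226.
Substituting M = 226 - 0.223N into the first: N(1 - 0.424·0.223) = 440 - 0.424·226.
So N* = 344/0.905 = 380, and then M* = 226 - 0.223·380 = 141.

N* ≈ 380, M* ≈ 141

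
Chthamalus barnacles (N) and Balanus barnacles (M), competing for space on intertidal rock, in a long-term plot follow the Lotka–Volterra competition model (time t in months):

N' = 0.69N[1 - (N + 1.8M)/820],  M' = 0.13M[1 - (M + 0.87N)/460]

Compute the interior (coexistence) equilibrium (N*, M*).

N* ≈ 14.1, M* ≈ 448

Setting both brackets to zero gives the nullclines N + 1.8M = 820 and 0.87N + M = 460.
Substituting M = 460 - 0.87N into the first: N(1 - 1.8·0.87) = 820 - 1.8·460.
So N* = -8/-0.566 = 14.1, and then M* = 460 - 0.87·14.1 = 448.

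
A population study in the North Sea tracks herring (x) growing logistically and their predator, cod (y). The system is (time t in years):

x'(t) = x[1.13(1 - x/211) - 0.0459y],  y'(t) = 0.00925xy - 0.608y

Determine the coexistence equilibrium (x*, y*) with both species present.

x* ≈ 65.7, y* ≈ 16.9

From dy/dt = 0 with y > 0: 0.00925x* = 0.608, so x* = 65.7.
Substitute into dx/dt = 0: 1.13(1 - 65.7/211) = 0.0459y*.
The bracket is 0.688, giving y* = 0.778/0.0459 = 16.9.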